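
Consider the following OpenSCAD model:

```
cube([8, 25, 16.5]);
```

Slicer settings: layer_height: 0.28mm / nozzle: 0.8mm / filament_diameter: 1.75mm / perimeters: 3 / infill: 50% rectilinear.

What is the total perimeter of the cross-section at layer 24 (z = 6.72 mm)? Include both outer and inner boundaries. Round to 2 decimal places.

At z = 6.72 mm: the 8×25 cube contributes its full rectangle (perimeter 66.00 mm). Overall, the cross-section is a single solid region. Total boundary length (outer) = 66.00 mm.

66.00 mm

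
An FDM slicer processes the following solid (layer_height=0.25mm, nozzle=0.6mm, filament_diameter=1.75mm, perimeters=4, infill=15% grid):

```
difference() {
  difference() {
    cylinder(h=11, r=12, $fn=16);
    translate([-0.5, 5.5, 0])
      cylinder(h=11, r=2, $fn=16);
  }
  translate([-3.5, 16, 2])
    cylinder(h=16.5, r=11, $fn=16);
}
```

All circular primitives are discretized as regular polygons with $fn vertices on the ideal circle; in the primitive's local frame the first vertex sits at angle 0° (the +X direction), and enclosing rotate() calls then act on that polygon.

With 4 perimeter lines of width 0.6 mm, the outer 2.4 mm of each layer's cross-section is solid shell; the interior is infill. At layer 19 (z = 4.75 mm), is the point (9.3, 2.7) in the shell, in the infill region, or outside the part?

shell

At z = 4.75 mm: the r=12 cylinder contributes a regular 16-gon of circumradius 12; the r=2 cylinder at (-0.5, 5.5) gives a regular 16-gon of circumradius 2 (constant along its height); After the difference (first − rest): starting from the r=12 cylinder, the r=2 cylinder at (-0.5, 5.5) lies wholly inside it (removes its full 12.25 mm² and its 12.49 mm outline becomes a hole wall) — 1 connected region with 1 hole; the r=11 cylinder at (-3.5, 16) contributes a regular 16-gon of circumradius 11; Taking the first minus the rest: starting from the result so far, the r=11 cylinder at (-3.5, 16) partially overlaps it — only the 62.75 mm² overlap (of its 370.44 mm²) is removed, clipping the outline — 1 connected region. Overall, the cross-section is a single solid region. The nearest boundary edge runs (11.09, 4.59)→(12.00, 0.00); distance from the point to it = 2.12 mm. The point is inside the cross-section, 2.12 mm from the nearest boundary — within the 2.4 mm shell band (4 × 0.6).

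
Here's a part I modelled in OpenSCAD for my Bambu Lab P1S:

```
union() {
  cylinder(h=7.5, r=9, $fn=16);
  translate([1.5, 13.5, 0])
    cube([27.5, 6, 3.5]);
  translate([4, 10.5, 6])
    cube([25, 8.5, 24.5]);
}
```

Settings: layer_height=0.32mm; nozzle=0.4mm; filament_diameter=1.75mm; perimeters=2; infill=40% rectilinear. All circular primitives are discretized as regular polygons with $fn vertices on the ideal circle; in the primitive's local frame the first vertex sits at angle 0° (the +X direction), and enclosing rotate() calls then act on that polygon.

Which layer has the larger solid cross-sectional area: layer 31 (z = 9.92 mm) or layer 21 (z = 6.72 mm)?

Layer 31 (z = 9.92): the cylinder does not reach this height (z outside [0, 7.5]); the cube at (1.5, 13.5) does not reach this height (z outside [0, 3.5]); the 25×8.5 cube at (4, 10.5) contributes its full rectangle (area 212.50 mm²); Combining (union): only the 25×8.5 cube at (4, 10.5) is present, so the union is just that shape — area = 212.50 mm². So its area = 212.50 mm². Layer 21 (z = 6.72): the cylinder: section is a regular 16-gon, circumradius r=9 (area = (16/2)·9.000²·sin(360°/16) = 247.98 mm²); the cube at (1.5, 13.5) is absent (z outside [0, 3.5]); the cube at (4, 10.5) (footprint 25×8.5) is included at this height (area 212.50 mm²); Merging all regions: the 2 present regions are separate (no shared area or edge), so areas and boundary lengths simply add and each stays a separate island — area = 460.48 mm². So its area = 460.48 mm². Layer 21 is larger (460.48 vs 212.50 mm²).

layer 21 (z = 6.72 mm)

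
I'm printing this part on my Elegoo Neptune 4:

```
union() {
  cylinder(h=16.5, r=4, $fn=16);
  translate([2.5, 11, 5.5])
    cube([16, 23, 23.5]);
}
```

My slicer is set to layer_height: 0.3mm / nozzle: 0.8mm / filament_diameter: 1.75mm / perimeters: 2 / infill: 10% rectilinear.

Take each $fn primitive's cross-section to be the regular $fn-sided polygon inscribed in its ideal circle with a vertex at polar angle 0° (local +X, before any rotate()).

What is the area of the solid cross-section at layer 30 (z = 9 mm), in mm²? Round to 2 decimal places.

416.98 mm²

At z = 9 mm: the r=4 cylinder contributes a regular 16-gon of circumradius 4 (area = (16/2)·4.000²·sin(360°/16) = 48.98 mm²); the cube at (2.5, 11) (footprint 16×23) is included at this height (area 368.00 mm²); Combining (union): the 2 present regions are separate (no shared area or edge), so areas and boundary lengths simply add and each stays a separate island — area = 416.98 mm². Overall, the cross-section has 2 separate islands. Net area = 416.98 mm².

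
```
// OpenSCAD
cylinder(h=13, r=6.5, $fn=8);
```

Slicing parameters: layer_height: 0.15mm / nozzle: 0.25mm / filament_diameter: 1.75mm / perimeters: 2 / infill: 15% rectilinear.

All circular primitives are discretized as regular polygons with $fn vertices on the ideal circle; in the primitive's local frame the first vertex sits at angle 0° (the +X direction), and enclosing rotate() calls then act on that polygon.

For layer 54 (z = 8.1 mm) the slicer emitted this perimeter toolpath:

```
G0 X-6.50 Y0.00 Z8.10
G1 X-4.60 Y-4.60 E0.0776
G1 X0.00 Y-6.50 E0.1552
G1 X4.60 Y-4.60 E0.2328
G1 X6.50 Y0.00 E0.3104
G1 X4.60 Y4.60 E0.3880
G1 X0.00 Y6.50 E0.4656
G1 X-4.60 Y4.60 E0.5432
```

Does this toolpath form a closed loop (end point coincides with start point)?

no

Start point (G0): (-6.50, 0.00). End point (last G1): the path does not return to the start — open.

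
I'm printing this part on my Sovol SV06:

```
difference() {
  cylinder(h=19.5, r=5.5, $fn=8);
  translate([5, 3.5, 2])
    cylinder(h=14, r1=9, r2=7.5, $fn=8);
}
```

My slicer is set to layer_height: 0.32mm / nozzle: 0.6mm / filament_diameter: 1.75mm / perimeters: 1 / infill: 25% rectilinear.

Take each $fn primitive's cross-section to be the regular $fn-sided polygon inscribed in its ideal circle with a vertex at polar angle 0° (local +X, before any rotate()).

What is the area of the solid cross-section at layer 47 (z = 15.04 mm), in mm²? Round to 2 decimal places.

38.39 mm²

At z = 15.04 mm: the r=5.5 cylinder gives a regular 8-gon of circumradius 5.5 (constant along its height) (area = (8/2)·5.500²·sin(360°/8) = 85.56 mm²); the cone at (5, 3.5): at t=0.931 of its height the radius interpolates to r₁+(r₂−r₁)t = 7.603, giving a regular 8-gon of that circumradius (area = (8/2)·7.603²·sin(360°/8) = 163.49 mm²); After the difference (first − rest): starting from the r=5.5 cylinder (85.56 mm²), the cone at (5, 3.5) partially overlaps it — only the 47.17 mm² overlap (of its 163.49 mm²) is removed, clipping the outline — area = 38.39 mm². Overall, the cross-section is a single solid region. Net area = 38.39 mm².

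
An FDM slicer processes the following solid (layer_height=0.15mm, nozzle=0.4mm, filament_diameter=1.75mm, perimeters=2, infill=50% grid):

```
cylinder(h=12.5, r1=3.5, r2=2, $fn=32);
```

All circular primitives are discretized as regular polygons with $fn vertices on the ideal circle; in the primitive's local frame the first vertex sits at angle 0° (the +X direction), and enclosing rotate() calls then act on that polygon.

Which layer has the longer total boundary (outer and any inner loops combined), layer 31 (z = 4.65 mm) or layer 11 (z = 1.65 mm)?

Layer 31 (z = 4.65): the cone: at t=0.372 of its height the radius interpolates to r₁+(r₂−r₁)t = 2.942, giving a regular 32-gon of that circumradius (perimeter = 2·32·2.942·sin(180°/32) = 18.46 mm). So its perimeter = 18.46 mm. Layer 11 (z = 1.65): the cone: at t=0.132 of its height the radius interpolates to r₁+(r₂−r₁)t = 3.302, giving a regular 32-gon of that circumradius (perimeter = 2·32·3.302·sin(180°/32) = 20.71 mm). So its perimeter = 20.71 mm. Layer 11 is larger (20.71 vs 18.46 mm).

layer 11 (z = 1.65 mm)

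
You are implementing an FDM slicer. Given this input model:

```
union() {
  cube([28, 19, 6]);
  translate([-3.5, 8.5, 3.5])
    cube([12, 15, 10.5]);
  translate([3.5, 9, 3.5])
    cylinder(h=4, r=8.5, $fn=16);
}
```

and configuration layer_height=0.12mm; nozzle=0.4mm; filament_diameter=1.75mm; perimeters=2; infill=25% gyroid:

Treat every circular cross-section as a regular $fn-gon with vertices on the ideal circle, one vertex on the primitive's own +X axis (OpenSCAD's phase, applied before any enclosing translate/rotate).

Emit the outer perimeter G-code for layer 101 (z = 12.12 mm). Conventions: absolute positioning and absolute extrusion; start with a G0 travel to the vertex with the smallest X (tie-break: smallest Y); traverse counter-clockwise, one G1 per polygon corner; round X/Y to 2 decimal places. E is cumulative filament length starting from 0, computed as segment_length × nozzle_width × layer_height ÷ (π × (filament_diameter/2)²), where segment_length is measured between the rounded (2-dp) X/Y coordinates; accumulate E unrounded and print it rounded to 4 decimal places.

G0 X-3.50 Y8.50 Z12.12
G1 X8.50 Y8.50 E0.2395
G1 X8.50 Y23.50 E0.5388
G1 X-3.50 Y23.50 E0.7783
G1 X-3.50 Y8.50 E1.0776

At z = 12.12 mm: the cube does not reach this height (z outside [0, 6]); the cube at (-3.5, 8.5) is present — its section is the full 12×15 rectangle; the cylinder at (3.5, 9) does not reach this height (z outside [3.5, 7.5]); Taking the union: only the 12×15 cube at (-3.5, 8.5) is present, so the union is just that shape — 1 connected region. The outline is a single polygon with 4 vertices. Extrusion per mm of travel: 0.4 × 0.12 / (π × 0.875²) = 0.019956. Accumulating E over each segment gives final E = 1.0776.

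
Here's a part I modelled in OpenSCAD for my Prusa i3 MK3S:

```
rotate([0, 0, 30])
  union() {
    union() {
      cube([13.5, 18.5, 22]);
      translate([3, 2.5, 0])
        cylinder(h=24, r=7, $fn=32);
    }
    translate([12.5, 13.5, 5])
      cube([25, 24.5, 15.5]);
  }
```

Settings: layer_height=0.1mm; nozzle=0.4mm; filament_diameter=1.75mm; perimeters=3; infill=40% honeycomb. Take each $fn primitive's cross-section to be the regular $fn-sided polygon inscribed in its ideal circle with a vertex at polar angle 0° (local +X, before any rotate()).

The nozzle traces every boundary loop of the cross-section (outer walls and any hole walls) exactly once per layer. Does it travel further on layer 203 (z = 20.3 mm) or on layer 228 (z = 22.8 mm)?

layer 203 (z = 20.3 mm)

Layer 203 (z = 20.3): the 13.5×18.5 cube contributes its full rectangle (perimeter 64.00 mm); the r=7 cylinder at (3, 2.5) contributes a regular 32-gon of circumradius 7 (perimeter = 2·32·7.000·sin(180°/32) = 43.91 mm); Taking the union: the regions partially overlap (shared area 83.07 mm²), so the edge portions inside another operand are dropped and the merged outline is re-measured after clipping — boundary = 72.95 mm; the cube at (12.5, 13.5) (footprint 25×24.5) is included at this height (perimeter 99.00 mm); Merging all regions: the regions partially overlap (shared area 5.00 mm²), so the edge portions inside another operand are dropped and the merged outline is re-measured after clipping — boundary = 159.95 mm; (whole slice rotated 30° about Z — lengths, areas and connectivity unchanged). So its perimeter = 159.95 mm. Layer 228 (z = 22.8): the cube is absent (z outside [0, 22]); the r=7 cylinder at (3, 2.5) contributes a regular 32-gon of circumradius 7 (perimeter = 2·32·7.000·sin(180°/32) = 43.91 mm); Merging all regions: only the r=7 cylinder at (3, 2.5) is present, so the union is just that shape — boundary = 43.91 mm; the cube at (12.5, 13.5) is absent (z outside [5, 20.5]); Taking the union: only the result so far is present, so the union is just that shape — boundary = 43.91 mm; (rotated 30° about Z; rotation is an isometry so areas/perimeters/island counts are preserved). So its perimeter = 43.91 mm. Layer 203 is larger (159.95 vs 43.91 mm).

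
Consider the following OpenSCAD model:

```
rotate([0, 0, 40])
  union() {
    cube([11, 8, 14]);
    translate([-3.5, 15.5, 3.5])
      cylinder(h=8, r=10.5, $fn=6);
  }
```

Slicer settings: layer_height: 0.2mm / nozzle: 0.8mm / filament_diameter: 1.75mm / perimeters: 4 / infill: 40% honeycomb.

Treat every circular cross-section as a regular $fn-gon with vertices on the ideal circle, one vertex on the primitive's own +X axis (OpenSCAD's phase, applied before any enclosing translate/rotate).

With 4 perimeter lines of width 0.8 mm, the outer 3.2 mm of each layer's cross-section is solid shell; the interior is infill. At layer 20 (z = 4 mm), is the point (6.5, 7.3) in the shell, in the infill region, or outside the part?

shell

At z = 4 mm: the 11×8 cube contributes its full rectangle; the r=10.5 cylinder at (-3.5, 15.5) gives a regular 6-gon of circumradius 10.5 (constant along its height); Taking the union: the regions partially overlap (shared area 3.52 mm²), so overlapping operands fuse into one piece — 1 connected region; (rotated 40° about Z; rotation is an isometry so areas/perimeters/island counts are preserved). Overall, the cross-section is a single solid region. Undo the 40° rotation: the query point maps to (9.672, 1.414) in the un-rotated model frame. The nearest boundary edge runs (11.00, 8.00)→(11.00, 0.00); distance from the point to it = 1.33 mm. The point is inside the cross-section, 1.33 mm from the nearest boundary — within the 3.2 mm shell band (4 × 0.8).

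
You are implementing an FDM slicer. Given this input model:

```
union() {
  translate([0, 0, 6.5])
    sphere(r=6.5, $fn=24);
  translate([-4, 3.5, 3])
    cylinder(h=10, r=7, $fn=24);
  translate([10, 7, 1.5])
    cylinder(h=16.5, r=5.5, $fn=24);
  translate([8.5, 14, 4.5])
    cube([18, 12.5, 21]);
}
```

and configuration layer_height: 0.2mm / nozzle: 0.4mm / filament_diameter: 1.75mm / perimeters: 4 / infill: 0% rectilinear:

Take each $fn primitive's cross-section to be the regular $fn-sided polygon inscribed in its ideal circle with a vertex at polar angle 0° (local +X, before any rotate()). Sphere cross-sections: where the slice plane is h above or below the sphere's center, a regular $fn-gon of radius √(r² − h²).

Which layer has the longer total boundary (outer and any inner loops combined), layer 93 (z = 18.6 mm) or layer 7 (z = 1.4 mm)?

layer 93 (z = 18.6 mm)

Layer 93 (z = 18.6): the sphere is absent (|z−center|=12.100 > r=6.5); the cylinder at (-4, 3.5) is not intersected at this z (z outside [3, 13]); the cylinder at (10, 7) is not intersected at this z (z outside [1.5, 18]); the 18×12.5 cube at (8.5, 14) contributes its full rectangle (perimeter 61.00 mm); Merging all regions: only the 18×12.5 cube at (8.5, 14) is present, so the union is just that shape — boundary = 61.00 mm. So its perimeter = 61.00 mm. Layer 7 (z = 1.4): the sphere: section is a regular 24-gon, circumradius = √(r²−h²) = √(6.5²−5.1²) = 4.030 (perimeter = 2·24·4.030·sin(180°/24) = 25.25 mm); the cylinder at (-4, 3.5) does not reach this height (z outside [3, 13]); the cylinder at (10, 7) is absent (z outside [1.5, 18]); the cube at (8.5, 14) is absent (z outside [4.5, 25.5]); Merging all regions: only the r=6.5 sphere is present, so the union is just that shape — boundary = 25.25 mm. So its perimeter = 25.25 mm. Layer 93 is larger (61.00 vs 25.25 mm).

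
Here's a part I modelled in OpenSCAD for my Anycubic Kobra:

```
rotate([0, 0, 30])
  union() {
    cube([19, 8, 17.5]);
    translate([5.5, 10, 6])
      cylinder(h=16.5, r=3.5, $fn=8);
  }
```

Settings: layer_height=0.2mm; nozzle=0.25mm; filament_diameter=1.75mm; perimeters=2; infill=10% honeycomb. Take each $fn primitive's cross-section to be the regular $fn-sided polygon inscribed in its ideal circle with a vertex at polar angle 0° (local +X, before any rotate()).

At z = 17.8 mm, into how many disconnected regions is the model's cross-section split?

1

At z = 17.8 mm: the cube is absent (z outside [0, 17.5]); the r=3.5 cylinder at (5.5, 10) gives a regular 8-gon of circumradius 3.5 (constant along its height); Taking the union: only the r=3.5 cylinder at (5.5, 10) is present, so the union is just that shape — 1 connected region; (whole slice rotated 30° about Z — lengths, areas and connectivity unchanged). The result has 1 disconnected region.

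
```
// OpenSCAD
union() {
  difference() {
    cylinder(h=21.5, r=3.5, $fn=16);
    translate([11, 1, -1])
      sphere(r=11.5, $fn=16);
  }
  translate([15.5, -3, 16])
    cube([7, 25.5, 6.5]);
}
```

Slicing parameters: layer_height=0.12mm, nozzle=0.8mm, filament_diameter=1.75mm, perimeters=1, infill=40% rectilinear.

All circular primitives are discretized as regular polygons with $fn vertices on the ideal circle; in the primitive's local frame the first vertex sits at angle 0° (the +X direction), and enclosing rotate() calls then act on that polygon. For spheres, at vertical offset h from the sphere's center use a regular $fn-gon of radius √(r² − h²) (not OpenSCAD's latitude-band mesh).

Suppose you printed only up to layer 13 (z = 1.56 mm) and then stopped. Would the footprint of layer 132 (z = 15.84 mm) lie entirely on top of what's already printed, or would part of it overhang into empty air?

part overhangs

Compare the two slices. At z = 1.56: the r=3.5 cylinder contributes a regular 16-gon of circumradius 3.5 (area = (16/2)·3.500²·sin(360°/16) = 37.50 mm²); the r=11.5 sphere at (11, 1) slices to a regular 16-gon of circumradius 11.211 (√(r²−h²) with h=2.56 from center) (area = (16/2)·11.211²·sin(360°/16) = 384.82 mm²); Taking the first minus the rest: starting from the r=3.5 cylinder (37.50 mm²), the r=11.5 sphere at (11, 1) partially overlaps it — only the 17.65 mm² overlap (of its 384.82 mm²) is removed, clipping the outline — area = 19.86 mm²; the cube at (15.5, -3) does not reach this height (z outside [16, 22.5]); Merging all regions: only that combined region is present, so the union is just that shape — area = 19.86 mm². At z = 15.84: the cylinder: section is a regular 16-gon, circumradius r=3.5 (area = (16/2)·3.500²·sin(360°/16) = 37.50 mm²); the sphere at (11, 1) does not reach this height (|z−center|=16.840 > r=11.5); Subtracting the remaining from the first: none of the subtracted shapes is present at this height, so the r=3.5 cylinder is unchanged — area = 37.50 mm²; the cube at (15.5, -3) is absent (z outside [16, 22.5]); Taking the union: only the result so far is present, so the union is just that shape — area = 37.50 mm². Checking containment: at z = 15.84 the cross-section extends beyond the z = 1.56 cross-section by about 17.65 mm².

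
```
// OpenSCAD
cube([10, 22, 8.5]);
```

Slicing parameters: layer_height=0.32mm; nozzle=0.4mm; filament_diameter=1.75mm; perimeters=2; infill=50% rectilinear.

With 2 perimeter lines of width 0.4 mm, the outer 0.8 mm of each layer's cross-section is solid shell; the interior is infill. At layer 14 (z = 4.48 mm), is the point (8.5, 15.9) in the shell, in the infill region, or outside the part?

infill

At z = 4.48 mm: the cube (footprint 10×22) is included at this height. Overall, the cross-section is a single solid region. The nearest boundary edge runs (10.00, 0.00)→(10.00, 22.00); distance from the point to it = 1.50 mm. The point is inside the cross-section and 1.50 mm from the nearest boundary — more than the 0.8 mm shell width (2 × 0.4), so it's in the infill interior.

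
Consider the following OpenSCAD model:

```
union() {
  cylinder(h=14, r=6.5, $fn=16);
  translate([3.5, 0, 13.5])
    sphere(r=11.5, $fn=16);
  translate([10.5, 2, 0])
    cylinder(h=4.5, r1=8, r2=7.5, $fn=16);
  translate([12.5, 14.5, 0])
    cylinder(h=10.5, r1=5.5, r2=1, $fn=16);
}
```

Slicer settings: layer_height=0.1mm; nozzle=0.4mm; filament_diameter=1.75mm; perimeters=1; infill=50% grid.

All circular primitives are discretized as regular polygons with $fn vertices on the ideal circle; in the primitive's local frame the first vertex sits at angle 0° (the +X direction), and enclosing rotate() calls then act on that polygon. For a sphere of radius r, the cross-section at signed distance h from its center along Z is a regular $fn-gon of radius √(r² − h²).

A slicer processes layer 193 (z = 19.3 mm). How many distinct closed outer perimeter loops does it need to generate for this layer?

1

At z = 19.3 mm: the cylinder is not intersected at this z (z outside [0, 14]); the r=11.5 sphere at (3.5, 0) contributes a regular 16-gon of circumradius √(11.5²−5.8²) = 9.930; the cone at (10.5, 2) is absent (z outside [0, 4.5]); the cone at (12.5, 14.5) does not reach this height (z outside [0, 10.5]); Combining (union): only the r=11.5 sphere at (3.5, 0) is present, so the union is just that shape — 1 connected region. The result has 1 disconnected region.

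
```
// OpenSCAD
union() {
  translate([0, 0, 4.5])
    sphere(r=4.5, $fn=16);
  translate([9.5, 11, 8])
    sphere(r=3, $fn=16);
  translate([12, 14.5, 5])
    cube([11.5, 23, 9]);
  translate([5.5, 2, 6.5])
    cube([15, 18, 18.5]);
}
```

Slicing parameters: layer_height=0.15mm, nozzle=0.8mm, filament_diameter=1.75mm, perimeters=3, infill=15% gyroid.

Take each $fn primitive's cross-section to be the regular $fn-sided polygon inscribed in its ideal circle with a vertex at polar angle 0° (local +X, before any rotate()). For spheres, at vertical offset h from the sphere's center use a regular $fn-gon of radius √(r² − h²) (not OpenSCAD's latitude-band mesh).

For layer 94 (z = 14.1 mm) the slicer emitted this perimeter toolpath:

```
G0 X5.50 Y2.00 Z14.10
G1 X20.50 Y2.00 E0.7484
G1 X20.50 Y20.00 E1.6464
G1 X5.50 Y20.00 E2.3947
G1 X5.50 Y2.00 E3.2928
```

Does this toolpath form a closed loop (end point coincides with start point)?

Start point (G0): (5.50, 2.00). End point (last G1): the path returns to the start — closed.

yes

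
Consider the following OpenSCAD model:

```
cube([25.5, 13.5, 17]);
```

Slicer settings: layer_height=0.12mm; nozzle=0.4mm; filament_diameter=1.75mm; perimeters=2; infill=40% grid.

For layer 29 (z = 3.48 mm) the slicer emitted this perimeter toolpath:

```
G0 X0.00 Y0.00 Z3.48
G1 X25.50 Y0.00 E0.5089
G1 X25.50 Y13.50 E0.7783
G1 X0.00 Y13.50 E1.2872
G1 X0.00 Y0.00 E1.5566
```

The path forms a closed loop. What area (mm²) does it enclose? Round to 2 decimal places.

344.25 mm²

Apply the shoelace formula to the sequence of (X, Y) vertices; enclosed area = 344.25 mm².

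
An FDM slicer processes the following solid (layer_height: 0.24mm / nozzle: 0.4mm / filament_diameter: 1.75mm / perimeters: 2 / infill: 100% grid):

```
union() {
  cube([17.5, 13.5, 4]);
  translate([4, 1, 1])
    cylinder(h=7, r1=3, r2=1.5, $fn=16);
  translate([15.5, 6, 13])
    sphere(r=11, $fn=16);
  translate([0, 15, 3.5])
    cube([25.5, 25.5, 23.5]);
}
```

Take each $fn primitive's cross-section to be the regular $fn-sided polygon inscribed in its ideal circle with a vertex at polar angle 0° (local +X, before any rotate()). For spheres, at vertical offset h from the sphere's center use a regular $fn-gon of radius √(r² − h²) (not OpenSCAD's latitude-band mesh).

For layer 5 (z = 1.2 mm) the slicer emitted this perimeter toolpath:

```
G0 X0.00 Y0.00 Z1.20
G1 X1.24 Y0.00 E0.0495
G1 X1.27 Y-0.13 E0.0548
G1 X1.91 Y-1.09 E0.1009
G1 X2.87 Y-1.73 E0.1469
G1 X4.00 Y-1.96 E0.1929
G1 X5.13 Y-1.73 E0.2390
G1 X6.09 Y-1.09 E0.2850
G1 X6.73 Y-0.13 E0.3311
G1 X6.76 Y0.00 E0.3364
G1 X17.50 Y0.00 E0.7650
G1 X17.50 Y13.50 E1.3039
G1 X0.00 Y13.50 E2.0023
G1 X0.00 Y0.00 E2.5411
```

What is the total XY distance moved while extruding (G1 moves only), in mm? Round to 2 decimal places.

63.67 mm

Sum the Euclidean lengths of each G1 segment: total = 63.67 mm.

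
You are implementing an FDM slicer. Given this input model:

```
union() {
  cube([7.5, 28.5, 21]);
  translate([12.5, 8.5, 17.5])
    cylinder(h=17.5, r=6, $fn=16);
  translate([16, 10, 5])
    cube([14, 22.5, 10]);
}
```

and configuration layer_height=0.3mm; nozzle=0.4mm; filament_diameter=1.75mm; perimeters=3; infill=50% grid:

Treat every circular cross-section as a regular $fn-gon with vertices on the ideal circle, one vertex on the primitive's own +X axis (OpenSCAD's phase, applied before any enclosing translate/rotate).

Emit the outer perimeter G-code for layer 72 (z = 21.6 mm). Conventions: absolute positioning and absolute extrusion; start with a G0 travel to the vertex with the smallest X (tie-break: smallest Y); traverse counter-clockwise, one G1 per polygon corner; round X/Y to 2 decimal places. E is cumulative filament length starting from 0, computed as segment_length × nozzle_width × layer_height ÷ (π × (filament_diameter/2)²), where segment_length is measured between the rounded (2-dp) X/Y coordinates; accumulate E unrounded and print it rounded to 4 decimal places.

G0 X6.50 Y8.50 Z21.60
G1 X6.96 Y6.20 E0.1170
G1 X8.26 Y4.26 E0.2335
G1 X10.20 Y2.96 E0.3500
G1 X12.50 Y2.50 E0.4671
G1 X14.80 Y2.96 E0.5841
G1 X16.74 Y4.26 E0.7006
G1 X18.04 Y6.20 E0.8171
G1 X18.50 Y8.50 E0.9341
G1 X18.04 Y10.80 E1.0511
G1 X16.74 Y12.74 E1.1676
G1 X14.80 Y14.04 E1.2841
G1 X12.50 Y14.50 E1.4012
G1 X10.20 Y14.04 E1.5182
G1 X8.26 Y12.74 E1.6347
G1 X6.96 Y10.80 E1.7512
G1 X6.50 Y8.50 E1.8682

At z = 21.6 mm: the cube does not reach this height (z outside [0, 21]); the r=6 cylinder at (12.5, 8.5) gives a regular 16-gon of circumradius 6 (constant along its height); the cube at (16, 10) is not intersected at this z (z outside [5, 15]); Combining (union): only the r=6 cylinder at (12.5, 8.5) is present, so the union is just that shape — 1 connected region. The outline is a single polygon with 16 vertices. Extrusion per mm of travel: 0.4 × 0.3 / (π × 0.875²) = 0.049890. Accumulating E over each segment gives final E = 1.8682.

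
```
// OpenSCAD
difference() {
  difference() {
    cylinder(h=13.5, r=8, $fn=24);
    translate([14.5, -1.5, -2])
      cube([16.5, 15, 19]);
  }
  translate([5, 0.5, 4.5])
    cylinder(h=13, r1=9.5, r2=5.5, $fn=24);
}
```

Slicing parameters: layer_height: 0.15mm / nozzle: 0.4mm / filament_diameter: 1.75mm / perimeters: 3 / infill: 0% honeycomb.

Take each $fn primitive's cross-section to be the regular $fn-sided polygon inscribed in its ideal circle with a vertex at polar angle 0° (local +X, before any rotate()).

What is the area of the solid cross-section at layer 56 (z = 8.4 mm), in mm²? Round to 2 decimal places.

At z = 8.4 mm: the r=8 cylinder gives a regular 24-gon of circumradius 8 (constant along its height) (area = (24/2)·8.000²·sin(360°/24) = 198.77 mm²); the cube at (14.5, -1.5) is present — its section is the full 16.5×15 rectangle (area 247.50 mm²); After the difference (first − rest): starting from the r=8 cylinder (198.77 mm²), the 16.5×15 cube at (14.5, -1.5) misses the remaining region (no effect) — area = 198.77 mm²; the cone at (5, 0.5): at t=0.300 of its height the radius interpolates to r₁+(r₂−r₁)t = 8.300, giving a regular 24-gon of that circumradius (area = (24/2)·8.300²·sin(360°/24) = 213.96 mm²); Subtracting the remaining from the first: starting from the result so far (198.77 mm²), the cone at (5, 0.5) partially overlaps it — only the 126.10 mm² overlap (of its 213.96 mm²) is removed, clipping the outline — area = 72.67 mm². Overall, the cross-section is a single solid region. Net area = 72.67 mm².

72.67 mm²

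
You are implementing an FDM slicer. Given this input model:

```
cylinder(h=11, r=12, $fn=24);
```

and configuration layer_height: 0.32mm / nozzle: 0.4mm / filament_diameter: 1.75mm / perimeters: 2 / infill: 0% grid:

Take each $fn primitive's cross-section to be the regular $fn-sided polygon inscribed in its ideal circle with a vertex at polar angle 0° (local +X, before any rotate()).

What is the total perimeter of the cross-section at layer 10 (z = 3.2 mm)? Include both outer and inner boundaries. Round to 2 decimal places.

At z = 3.2 mm: the r=12 cylinder contributes a regular 24-gon of circumradius 12 (perimeter = 2·24·12.000·sin(180°/24) = 75.18 mm). Overall, the cross-section is a single solid region. Total boundary length (outer) = 75.18 mm.

75.18 mm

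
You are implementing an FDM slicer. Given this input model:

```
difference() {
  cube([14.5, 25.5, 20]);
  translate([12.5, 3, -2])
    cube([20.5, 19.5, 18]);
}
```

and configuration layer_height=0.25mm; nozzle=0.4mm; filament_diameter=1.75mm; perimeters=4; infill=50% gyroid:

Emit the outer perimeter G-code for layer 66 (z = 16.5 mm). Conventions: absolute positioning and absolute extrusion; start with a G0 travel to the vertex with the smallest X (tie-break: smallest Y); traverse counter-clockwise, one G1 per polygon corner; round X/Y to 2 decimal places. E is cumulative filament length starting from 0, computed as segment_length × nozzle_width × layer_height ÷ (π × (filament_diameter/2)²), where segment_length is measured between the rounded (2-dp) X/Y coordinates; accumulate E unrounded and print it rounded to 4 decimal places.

At z = 16.5 mm: the 14.5×25.5 cube contributes its full rectangle; the cube at (12.5, 3) is absent (z outside [-2, 16]); Taking the first minus the rest: none of the subtracted shapes is present at this height, so the 14.5×25.5 cube is unchanged — 1 connected region. The outline is a single polygon with 4 vertices. Extrusion per mm of travel: 0.4 × 0.25 / (π × 0.875²) = 0.041575. Accumulating E over each segment gives final E = 3.3260.

G0 X0.00 Y0.00 Z16.50
G1 X14.50 Y0.00 E0.6028
G1 X14.50 Y25.50 E1.6630
G1 X0.00 Y25.50 E2.2658
G1 X0.00 Y0.00 E3.3260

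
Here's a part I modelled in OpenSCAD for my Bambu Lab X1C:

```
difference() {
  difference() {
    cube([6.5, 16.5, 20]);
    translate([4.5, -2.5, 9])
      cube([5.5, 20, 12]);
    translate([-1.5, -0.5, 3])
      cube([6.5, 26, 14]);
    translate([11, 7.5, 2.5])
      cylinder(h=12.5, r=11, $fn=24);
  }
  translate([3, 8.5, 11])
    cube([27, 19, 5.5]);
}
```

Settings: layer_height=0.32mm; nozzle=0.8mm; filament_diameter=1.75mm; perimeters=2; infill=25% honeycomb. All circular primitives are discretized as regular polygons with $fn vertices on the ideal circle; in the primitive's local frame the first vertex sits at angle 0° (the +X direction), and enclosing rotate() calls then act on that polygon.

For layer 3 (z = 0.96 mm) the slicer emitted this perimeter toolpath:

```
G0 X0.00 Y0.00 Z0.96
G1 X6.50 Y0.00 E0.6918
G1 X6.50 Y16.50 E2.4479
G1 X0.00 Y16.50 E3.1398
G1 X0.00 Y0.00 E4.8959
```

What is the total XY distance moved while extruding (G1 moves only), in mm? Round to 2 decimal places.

Sum the Euclidean lengths of each G1 segment: total = 46.00 mm.

46.00 mm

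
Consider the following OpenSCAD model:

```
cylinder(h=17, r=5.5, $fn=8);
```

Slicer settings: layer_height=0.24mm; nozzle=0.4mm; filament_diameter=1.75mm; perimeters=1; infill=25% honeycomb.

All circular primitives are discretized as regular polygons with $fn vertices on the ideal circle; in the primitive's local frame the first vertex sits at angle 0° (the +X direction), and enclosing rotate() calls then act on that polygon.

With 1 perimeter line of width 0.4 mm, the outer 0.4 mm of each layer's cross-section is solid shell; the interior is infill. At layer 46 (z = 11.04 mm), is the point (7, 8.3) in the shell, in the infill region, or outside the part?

outside

At z = 11.04 mm: the r=5.5 cylinder gives a regular 8-gon of circumradius 5.5 (constant along its height). Overall, the cross-section is a single solid region. The nearest boundary edge runs (5.50, 0.00)→(3.89, 3.89); distance from the point to it = 5.40 mm. The point is not inside any of the regions above, so it lies outside the cross-section (5.40 mm from the nearest boundary).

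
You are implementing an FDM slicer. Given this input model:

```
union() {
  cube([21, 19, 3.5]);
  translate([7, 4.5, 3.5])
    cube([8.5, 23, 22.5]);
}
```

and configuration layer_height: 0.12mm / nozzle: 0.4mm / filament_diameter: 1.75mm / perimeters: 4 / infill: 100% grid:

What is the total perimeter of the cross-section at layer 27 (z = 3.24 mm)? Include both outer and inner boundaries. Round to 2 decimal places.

At z = 3.24 mm: the cube (footprint 21×19) is included at this height (perimeter 80.00 mm); the cube at (7, 4.5) is not intersected at this z (z outside [3.5, 26]); Combining (union): only the 21×19 cube is present, so the union is just that shape — boundary = 80.00 mm. Overall, the cross-section is a single solid region. Total boundary length (outer) = 80.00 mm.

80.00 mm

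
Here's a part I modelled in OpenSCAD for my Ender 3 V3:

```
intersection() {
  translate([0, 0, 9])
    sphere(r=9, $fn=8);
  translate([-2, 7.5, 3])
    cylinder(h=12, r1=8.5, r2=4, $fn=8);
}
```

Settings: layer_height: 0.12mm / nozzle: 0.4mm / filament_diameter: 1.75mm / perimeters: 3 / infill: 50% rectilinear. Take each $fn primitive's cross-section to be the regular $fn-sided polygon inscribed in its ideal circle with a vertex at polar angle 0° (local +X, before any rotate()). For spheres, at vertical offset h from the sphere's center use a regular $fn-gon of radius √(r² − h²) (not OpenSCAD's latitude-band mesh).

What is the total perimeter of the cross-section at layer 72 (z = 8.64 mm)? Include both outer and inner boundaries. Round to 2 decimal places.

At z = 8.64 mm: the sphere: section is a regular 8-gon, circumradius = √(r²−h²) = √(9²−0.36²) = 8.993 (perimeter = 2·8·8.993·sin(180°/8) = 55.06 mm); the cone at (-2, 7.5) (r1=8.5→r2=4) has section circumradius 6.385 here — a regular 8-gon (perimeter = 2·8·6.385·sin(180°/8) = 39.09 mm); Keeping only the common overlap: the cone at (-2, 7.5) partially overlaps the r=9 sphere; clipping to the common part keeps 57.86 mm² — boundary = 29.52 mm. Overall, the cross-section is a single solid region. Total boundary length (outer) = 29.52 mm.

29.52 mm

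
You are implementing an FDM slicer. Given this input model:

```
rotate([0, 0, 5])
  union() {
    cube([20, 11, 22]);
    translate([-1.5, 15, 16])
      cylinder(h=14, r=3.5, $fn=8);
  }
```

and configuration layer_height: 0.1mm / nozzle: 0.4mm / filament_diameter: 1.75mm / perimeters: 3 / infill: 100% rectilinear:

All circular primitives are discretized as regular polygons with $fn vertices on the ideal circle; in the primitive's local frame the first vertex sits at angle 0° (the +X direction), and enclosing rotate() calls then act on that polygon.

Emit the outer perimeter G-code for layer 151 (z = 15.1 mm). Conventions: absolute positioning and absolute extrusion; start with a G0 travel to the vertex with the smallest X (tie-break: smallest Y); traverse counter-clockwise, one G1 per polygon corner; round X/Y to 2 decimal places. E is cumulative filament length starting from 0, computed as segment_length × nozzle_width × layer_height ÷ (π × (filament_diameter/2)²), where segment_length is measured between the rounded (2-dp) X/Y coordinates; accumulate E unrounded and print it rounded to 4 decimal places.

G0 X-0.96 Y10.96 Z15.10
G1 X0.00 Y0.00 E0.1830
G1 X19.92 Y1.74 E0.5155
G1 X18.97 Y12.70 E0.6984
G1 X-0.96 Y10.96 E1.0311

At z = 15.1 mm: the cube is present — its section is the full 20×11 rectangle; the cylinder at (-1.5, 15) is not intersected at this z (z outside [16, 30]); Combining (union): only the 20×11 cube is present, so the union is just that shape — 1 connected region; (whole slice rotated 5° about Z — lengths, areas and connectivity unchanged). The outline is a single polygon with 4 vertices. Extrusion per mm of travel: 0.4 × 0.1 / (π × 0.875²) = 0.016630. Accumulating E over each segment gives final E = 1.0311.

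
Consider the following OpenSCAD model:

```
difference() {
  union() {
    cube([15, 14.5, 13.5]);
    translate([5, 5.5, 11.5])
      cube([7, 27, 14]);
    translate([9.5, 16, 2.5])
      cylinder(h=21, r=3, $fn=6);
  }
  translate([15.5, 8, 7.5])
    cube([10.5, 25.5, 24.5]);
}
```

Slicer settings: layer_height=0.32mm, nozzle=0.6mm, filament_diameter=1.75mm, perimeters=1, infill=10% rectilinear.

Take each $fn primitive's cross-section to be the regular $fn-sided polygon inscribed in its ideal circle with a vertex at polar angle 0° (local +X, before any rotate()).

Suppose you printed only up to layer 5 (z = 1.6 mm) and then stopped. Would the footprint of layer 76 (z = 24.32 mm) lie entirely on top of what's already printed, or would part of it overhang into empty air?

part overhangs

Compare the two slices. At z = 1.6: the cube (footprint 15×14.5) is included at this height (area 217.50 mm²); the cube at (5, 5.5) is absent (z outside [11.5, 25.5]); the cylinder at (9.5, 16) does not reach this height (z outside [2.5, 23.5]); Merging all regions: only the 15×14.5 cube is present, so the union is just that shape — area = 217.50 mm²; the cube at (15.5, 8) is not intersected at this z (z outside [7.5, 32]); Taking the first minus the rest: none of the subtracted shapes is present at this height, so the result so far is unchanged — area = 217.50 mm². At z = 24.32: the cube is not intersected at this z (z outside [0, 13.5]); the cube at (5, 5.5) is present — its section is the full 7×27 rectangle (area 189.00 mm²); the cylinder at (9.5, 16) is absent (z outside [2.5, 23.5]); Taking the union: only the 7×27 cube at (5, 5.5) is present, so the union is just that shape — area = 189.00 mm²; the cube at (15.5, 8) is present — its section is the full 10.5×25.5 rectangle (area 267.75 mm²); After the difference (first − rest): starting from the result so far (189.00 mm²), the 10.5×25.5 cube at (15.5, 8) misses the remaining region (no effect) — area = 189.00 mm². Checking containment: at z = 24.32 the cross-section extends beyond the z = 1.6 cross-section by about 126.00 mm².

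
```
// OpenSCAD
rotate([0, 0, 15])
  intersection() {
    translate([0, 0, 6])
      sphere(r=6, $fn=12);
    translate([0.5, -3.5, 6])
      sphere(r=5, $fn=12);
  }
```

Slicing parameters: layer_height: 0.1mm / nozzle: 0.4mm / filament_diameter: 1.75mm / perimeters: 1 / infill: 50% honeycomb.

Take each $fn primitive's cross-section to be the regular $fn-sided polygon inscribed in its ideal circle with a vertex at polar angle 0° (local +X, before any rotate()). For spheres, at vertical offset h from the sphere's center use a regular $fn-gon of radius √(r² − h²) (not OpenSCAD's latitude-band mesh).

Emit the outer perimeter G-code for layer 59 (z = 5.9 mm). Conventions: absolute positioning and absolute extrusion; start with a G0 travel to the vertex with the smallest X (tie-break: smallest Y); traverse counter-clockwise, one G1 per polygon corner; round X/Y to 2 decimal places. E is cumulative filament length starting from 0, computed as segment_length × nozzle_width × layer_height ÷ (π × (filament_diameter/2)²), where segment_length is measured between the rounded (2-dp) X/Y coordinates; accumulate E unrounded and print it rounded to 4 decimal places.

G0 X-3.44 Y-4.55 Z5.90
G1 X-3.30 Y-4.79 E0.0046
G1 X-1.55 Y-5.79 E0.0381
G1 X1.55 Y-5.79 E0.0897
G1 X4.24 Y-4.24 E0.1413
G1 X5.79 Y-1.55 E0.1930
G1 X5.79 Y-1.23 E0.1983
G1 X4.92 Y0.28 E0.2273
G1 X2.68 Y1.58 E0.2703
G1 X0.09 Y1.58 E0.3134
G1 X-2.15 Y0.28 E0.3565
G1 X-3.44 Y-1.96 E0.3995
G1 X-3.44 Y-4.55 E0.4425

At z = 5.9 mm: the r=6 sphere slices to a regular 12-gon of circumradius 5.999 (√(r²−h²) with h=0.1 from center); the r=5 sphere at (0.5, -3.5) contributes a regular 12-gon of circumradius √(5²−0.1²) = 4.999; Keeping only the common overlap: the r=5 sphere at (0.5, -3.5) partially overlaps the r=6 sphere; clipping to the common part keeps 52.64 mm² — 1 connected region; (rotated 15° about Z; rotation is an isometry so areas/perimeters/island counts are preserved). The outline is a single polygon with 12 vertices. Extrusion per mm of travel: 0.4 × 0.1 / (π × 0.875²) = 0.016630. Accumulating E over each segment gives final E = 0.4425.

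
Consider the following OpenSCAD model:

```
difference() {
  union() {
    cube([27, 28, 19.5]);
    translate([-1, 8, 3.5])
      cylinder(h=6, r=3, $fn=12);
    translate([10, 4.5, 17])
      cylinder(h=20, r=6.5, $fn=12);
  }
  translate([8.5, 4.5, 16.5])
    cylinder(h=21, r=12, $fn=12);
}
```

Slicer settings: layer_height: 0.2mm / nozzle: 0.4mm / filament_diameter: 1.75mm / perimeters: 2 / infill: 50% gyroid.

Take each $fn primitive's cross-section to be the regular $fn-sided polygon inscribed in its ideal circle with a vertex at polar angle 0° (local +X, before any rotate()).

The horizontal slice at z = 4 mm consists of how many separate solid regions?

At z = 4 mm: the cube (footprint 27×28) is included at this height; the r=3 cylinder at (-1, 8) contributes a regular 12-gon of circumradius 3; the cylinder at (10, 4.5) is not intersected at this z (z outside [17, 37]); Combining (union): the regions partially overlap (shared area 7.77 mm²), so overlapping operands fuse into one piece — 1 connected region; the cylinder at (8.5, 4.5) is not intersected at this z (z outside [16.5, 37.5]); After the difference (first − rest): none of the subtracted shapes is present at this height, so the result so far is unchanged — 1 connected region. The result has 1 disconnected region.

1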